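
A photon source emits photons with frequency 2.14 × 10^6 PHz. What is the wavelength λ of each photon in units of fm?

In SI units: f = 2.14 × 10^6 PHz = 2.14 × 10^21 Hz.
Since λ = c/f for a photon, λ = 1.401 × 10^-13 m.
Converting to fm: λ = 140.1 fm ≈ 140 fm.

140 fm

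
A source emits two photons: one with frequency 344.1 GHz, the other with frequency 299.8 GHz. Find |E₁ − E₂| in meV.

Using E = hf: E₁ = 2.2800 × 10^-22 J, E₂ = 1.9865 × 10^-22 J.
|ΔE| = |2.2800 × 10^-22 − 1.9865 × 10^-22| = 2.94 × 10^-23 J = 0.183 meV.

0.183 meV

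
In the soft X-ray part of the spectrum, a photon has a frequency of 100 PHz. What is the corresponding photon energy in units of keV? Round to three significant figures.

Convert to SI: f = 100 PHz = 1.0e17 Hz.
The photon relation is E = hf, giving E = 6.626e-17 J.
Converting to keV: E = 0.4136 keV ≈ 0.414 keV.

0.414 keV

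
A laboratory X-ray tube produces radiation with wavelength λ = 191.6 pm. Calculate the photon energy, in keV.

Use h = 6.62607015e-34 J·s, c = 2.99792458e8 m/s, 1 eV = 1.602176634e-19 J.
In SI units: λ = 191.6 pm = 1.916e-10 m.
Apply E = hc/λ: E = 1.037e-15 J.
Converting to keV: E = 6.471 keV ≈ 6.47 keV.

6.47 keV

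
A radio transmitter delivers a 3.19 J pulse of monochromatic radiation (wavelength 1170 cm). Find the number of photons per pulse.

1.88 × 10^26 photons

Per-photon energy: E = 1.698 × 10^-26 J (from wavelength = 1170 cm).
N = E_total / E_photon = 3.19 J / 1.698 × 10^-26 J = 1.88 × 10^26.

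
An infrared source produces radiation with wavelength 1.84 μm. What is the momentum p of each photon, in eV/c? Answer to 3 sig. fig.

First convert: λ = 1.84 μm = 1.84 × 10^-6 m.
Apply p = h/λ: p = 3.601 × 10^-28 kg·m/s.
Converting to eV/c: p = 0.6738 eV/c ≈ 0.674 eV/c.

0.674 eV/c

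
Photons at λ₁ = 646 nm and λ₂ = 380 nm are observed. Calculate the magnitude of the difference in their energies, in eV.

Using E = hc/λ: E₁ = 3.075 × 10^-19 J, E₂ = 5.227 × 10^-19 J.
|ΔE| = |3.075 × 10^-19 − 5.227 × 10^-19| = 2.15 × 10^-19 J = 1.34 eV.

1.34 eV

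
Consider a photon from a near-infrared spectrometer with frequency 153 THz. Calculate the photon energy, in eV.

0.633 eV

Use h = 6.62607015e-34 J·s, 1 eV = 1.602176634e-19 J.
In SI units: f = 153 THz = 1.53e14 Hz.
Apply E = hf: E = 1.014e-19 J.
Converting to eV: E = 0.6328 eV ≈ 0.633 eV.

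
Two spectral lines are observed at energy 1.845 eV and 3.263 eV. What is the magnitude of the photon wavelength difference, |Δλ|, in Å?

Using λ = hc/E: λ₁ = 6.7200e-7 m, λ₂ = 3.7997e-7 m.
|Δλ| = |6.7200e-7 − 3.7997e-7| = 2.92e-7 m = 2920 Å.

2920 Å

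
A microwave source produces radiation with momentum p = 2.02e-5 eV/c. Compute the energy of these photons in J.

Convert to SI: p = 2.02e-5 eV/c = 1.0795e-32 kg·m/s.
Apply E = pc: E = 3.236e-24 J.
So E ≈ 3.24e-24 J.

3.24e-24 J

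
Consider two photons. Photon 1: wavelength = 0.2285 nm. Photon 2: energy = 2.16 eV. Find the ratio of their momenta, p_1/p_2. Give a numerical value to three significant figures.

2510

p_1 = 2.900 × 10^-24 kg·m/s (from wavelength = 0.2285 nm, via p = h/λ).
p_2 = 1.154 × 10^-27 kg·m/s (from energy = 2.16 eV, via p = E/c).
Ratio = 2.900 × 10^-24 / 1.154 × 10^-27 = 2510.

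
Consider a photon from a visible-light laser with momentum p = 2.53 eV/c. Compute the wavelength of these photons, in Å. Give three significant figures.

In SI units: p = 2.53 eV/c = 1.3521 × 10^-27 kg·m/s.
Since λ = h/p for a photon, λ = 4.901 × 10^-7 m.
Converting to Å: λ = 4901 Å ≈ 4900 Å.

4900 Å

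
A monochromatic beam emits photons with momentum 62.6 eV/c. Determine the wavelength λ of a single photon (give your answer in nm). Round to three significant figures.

19.8 nm

Convert to SI: p = 62.6 eV/c = 3.3455 × 10^-26 kg·m/s.
Since λ = h/p for a photon, λ = 1.981 × 10^-8 m.
Converting to nm: λ = 19.81 nm ≈ 19.8 nm.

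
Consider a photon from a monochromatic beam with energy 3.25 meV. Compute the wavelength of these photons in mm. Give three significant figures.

0.381 mm

First convert: E = 3.25 meV = 5.2071e-22 J.
The photon relation is λ = hc/E, giving λ = 3.815e-4 m.
Converting to mm: λ = 0.3815 mm ≈ 0.381 mm.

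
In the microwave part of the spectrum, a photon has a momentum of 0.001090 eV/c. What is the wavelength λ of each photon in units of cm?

0.114 cm

(h = 6.62607015·10^-34 J·s, c = 2.99792458·10^8 m/s, 1 eV = 1.602176634·10^-19 J.)
Convert to SI: p = 0.001090 eV/c = 5.8253·10^-31 kg·m/s.
Apply λ = h/p: λ = 0.001137 m.
Converting to cm: λ = 0.1137 cm ≈ 0.114 cm.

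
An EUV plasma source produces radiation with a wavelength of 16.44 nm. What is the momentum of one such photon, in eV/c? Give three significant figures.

75.4 eV/c

Take h = 6.62607015·10^-34 J·s, c = 2.99792458·10^8 m/s, 1 eV = 1.602176634·10^-19 J.
Convert to SI: λ = 16.44 nm = 1.644·10^-8 m.
Apply p = h/λ: p = 4.030·10^-26 kg·m/s.
Converting to eV/c: p = 75.42 eV/c ≈ 75.4 eV/c.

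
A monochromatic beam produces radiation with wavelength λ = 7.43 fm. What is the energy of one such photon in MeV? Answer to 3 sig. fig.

Take h = 6.62607015e-34 J·s, c = 2.99792458e8 m/s, 1 eV = 1.602176634e-19 J.
First convert: λ = 7.43 fm = 7.43e-15 m.
Since E = hc/λ for a photon, E = 2.674e-11 J.
Converting to MeV: E = 166.9 MeV ≈ 167 MeV.

167 MeV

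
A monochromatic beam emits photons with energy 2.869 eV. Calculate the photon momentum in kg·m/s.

1.53e-27 kg·m/s

Convert to SI: E = 2.869 eV = 4.5966e-19 J.
Apply p = E/c: p = 1.533e-27 kg·m/s.
So p ≈ 1.53e-27 kg·m/s.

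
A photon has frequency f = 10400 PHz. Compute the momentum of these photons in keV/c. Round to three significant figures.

Use h = 6.62607015 × 10^-34 J·s, c = 2.99792458 × 10^8 m/s, 1 eV = 1.602176634 × 10^-19 J.
First convert: f = 10400 PHz = 1.04 × 10^19 Hz.
Since p = hf/c for a photon, p = 2.299 × 10^-23 kg·m/s.
Converting to keV/c: p = 43.01 keV/c ≈ 43.0 keV/c.

43.0 keV/c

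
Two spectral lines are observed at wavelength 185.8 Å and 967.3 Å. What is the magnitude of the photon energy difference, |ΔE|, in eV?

Using E = hc/λ: E₁ = 1.0691e-17 J, E₂ = 2.0536e-18 J.
|ΔE| = |1.0691e-17 − 2.0536e-18| = 8.64e-18 J = 53.9 eV.

53.9 eV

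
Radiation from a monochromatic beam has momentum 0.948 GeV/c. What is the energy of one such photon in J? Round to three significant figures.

(c = 2.99792458e8 m/s, 1 eV = 1.602176634e-19 J.)
In SI units: p = 0.948 GeV/c = 5.0664e-19 kg·m/s.
For a photon E = pc, so E = 1.519e-10 J.
So E ≈ 1.52e-10 J.

1.52e-10 J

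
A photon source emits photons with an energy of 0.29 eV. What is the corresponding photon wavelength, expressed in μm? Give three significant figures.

Convert to SI: E = 0.29 eV = 4.6463 × 10^-20 J.
The photon relation is λ = hc/E, giving λ = 4.275 × 10^-6 m.
Converting to μm: λ = 4.275 μm ≈ 4.28 μm.

4.28 μm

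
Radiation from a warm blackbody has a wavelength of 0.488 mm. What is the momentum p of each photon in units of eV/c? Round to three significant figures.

2.54e-3 eV/c

In SI units: λ = 0.488 mm = 4.88e-4 m.
For a photon p = h/λ, so p = 1.358e-30 kg·m/s.
Converting to eV/c: p = 0.002541 eV/c ≈ 2.54e-3 eV/c.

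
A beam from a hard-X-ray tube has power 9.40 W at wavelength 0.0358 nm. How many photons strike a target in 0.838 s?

Total energy: E_total = P·t = 9.40 × 0.838 = 7.877 J.
Per-photon energy: E = 5.549 × 10^-15 J.
N = E_total / E_photon = 1.42 × 10^15.

1.42 × 10^15 photons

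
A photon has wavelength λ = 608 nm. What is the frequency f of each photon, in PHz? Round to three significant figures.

Take c = 2.99792458e8 m/s.
First convert: λ = 608 nm = 6.08e-7 m.
Apply f = c/λ: f = 4.931e14 Hz.
Converting to PHz: f = 0.4931 PHz ≈ 0.493 PHz.

0.493 PHz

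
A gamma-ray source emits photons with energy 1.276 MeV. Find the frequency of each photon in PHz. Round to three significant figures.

Take h = 6.62607015 × 10^-34 J·s, 1 eV = 1.602176634 × 10^-19 J.
In SI units: E = 1.276 MeV = 2.0444 × 10^-13 J.
Since f = E/h for a photon, f = 3.085 × 10^20 Hz.
Converting to PHz: f = 308500 PHz ≈ 3.09 × 10^5 PHz.

3.09 × 10^5 PHz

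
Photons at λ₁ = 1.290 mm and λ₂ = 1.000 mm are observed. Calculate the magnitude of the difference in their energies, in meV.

0.279 meV

Using E = hc/λ: E₁ = 1.5399 × 10^-22 J, E₂ = 1.9864 × 10^-22 J.
|ΔE| = |1.5399 × 10^-22 − 1.9864 × 10^-22| = 4.47 × 10^-23 J = 0.279 meV.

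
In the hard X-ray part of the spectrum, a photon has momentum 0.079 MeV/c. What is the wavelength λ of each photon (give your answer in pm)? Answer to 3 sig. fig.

Take h = 6.62607015e-34 J·s, c = 2.99792458e8 m/s, 1 eV = 1.602176634e-19 J.
First convert: p = 0.079 MeV/c = 4.2220e-23 kg·m/s.
For a photon λ = h/p, so λ = 1.569e-11 m.
Converting to pm: λ = 15.69 pm ≈ 15.7 pm.

15.7 pm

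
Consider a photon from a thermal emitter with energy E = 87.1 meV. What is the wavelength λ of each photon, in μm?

First convert: E = 87.1 meV = 1.3955·10^-20 J.
The photon relation is λ = hc/E, giving λ = 1.423·10^-5 m.
Converting to μm: λ = 14.23 μm ≈ 14.2 μm.

14.2 μm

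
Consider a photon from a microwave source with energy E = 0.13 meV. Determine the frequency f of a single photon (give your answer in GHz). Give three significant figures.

Take h = 6.62607015 × 10^-34 J·s, 1 eV = 1.602176634 × 10^-19 J.
Convert to SI: E = 0.13 meV = 2.0828 × 10^-23 J.
The photon relation is f = E/h, giving f = 3.143 × 10^10 Hz.
Converting to GHz: f = 31.43 GHz ≈ 31.4 GHz.

31.4 GHz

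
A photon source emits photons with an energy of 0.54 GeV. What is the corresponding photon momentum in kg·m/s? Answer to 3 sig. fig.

Take c = 2.99792458e8 m/s, 1 eV = 1.602176634e-19 J.
First convert: E = 0.54 GeV = 8.6518e-11 J.
The photon relation is p = E/c, giving p = 2.886e-19 kg·m/s.
So p ≈ 2.89e-19 kg·m/s.

2.89e-19 kg·m/s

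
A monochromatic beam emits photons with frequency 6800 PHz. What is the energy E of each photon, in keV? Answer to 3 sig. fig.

Use h = 6.62607015 × 10^-34 J·s, 1 eV = 1.602176634 × 10^-19 J.
In SI units: f = 6800 PHz = 6.80 × 10^18 Hz.
The photon relation is E = hf, giving E = 4.506 × 10^-15 J.
Converting to keV: E = 28.12 keV ≈ 28.1 keV.

28.1 keV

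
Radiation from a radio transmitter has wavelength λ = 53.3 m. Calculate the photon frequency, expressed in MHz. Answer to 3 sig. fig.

Use c = 2.99792458e8 m/s.
Since f = c/λ for a photon, f = 5.625e6 Hz.
Converting to MHz: f = 5.625 MHz ≈ 5.62 MHz.

5.62 MHz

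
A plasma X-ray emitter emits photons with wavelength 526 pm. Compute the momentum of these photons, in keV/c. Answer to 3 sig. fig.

Convert to SI: λ = 526 pm = 5.26e-10 m.
Since p = h/λ for a photon, p = 1.260e-24 kg·m/s.
Converting to keV/c: p = 2.357 keV/c ≈ 2.36 keV/c.

2.36 keV/c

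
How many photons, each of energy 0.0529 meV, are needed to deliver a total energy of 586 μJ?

6.91·10^19 photons

Per-photon energy: E = 8.476·10^-24 J (from energy = 0.0529 meV).
N = E_total / E_photon = 5.86·10^-4 J / 8.476·10^-24 J = 6.91·10^19.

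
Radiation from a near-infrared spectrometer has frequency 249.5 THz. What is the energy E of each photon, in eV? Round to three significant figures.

1.03 eV

Use h = 6.62607015 × 10^-34 J·s, 1 eV = 1.602176634 × 10^-19 J.
In SI units: f = 249.5 THz = 2.495 × 10^14 Hz.
For a photon E = hf, so E = 1.653 × 10^-19 J.
Converting to eV: E = 1.032 eV ≈ 1.03 eV.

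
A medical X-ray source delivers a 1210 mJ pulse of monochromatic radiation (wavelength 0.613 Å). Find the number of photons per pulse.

3.73 × 10^14 photons

Per-photon energy: E = 3.241 × 10^-15 J (from wavelength = 0.613 Å).
N = E_total / E_photon = 1.21 J / 3.241 × 10^-15 J = 3.73 × 10^14.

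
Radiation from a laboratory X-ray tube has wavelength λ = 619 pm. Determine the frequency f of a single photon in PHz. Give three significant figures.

484 PHz

Use c = 2.99792458·10^8 m/s.
First convert: λ = 619 pm = 6.19·10^-10 m.
Since f = c/λ for a photon, f = 4.843·10^17 Hz.
Converting to PHz: f = 484.3 PHz ≈ 484 PHz.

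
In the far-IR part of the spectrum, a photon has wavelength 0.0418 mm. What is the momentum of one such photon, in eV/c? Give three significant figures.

First convert: λ = 0.0418 mm = 4.18e-5 m.
Apply p = h/λ: p = 1.585e-29 kg·m/s.
Converting to eV/c: p = 0.02966 eV/c ≈ 0.0297 eV/c.

0.0297 eV/c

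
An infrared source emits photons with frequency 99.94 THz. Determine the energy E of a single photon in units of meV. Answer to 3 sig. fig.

First convert: f = 99.94 THz = 9.994 × 10^13 Hz.
Apply E = hf: E = 6.622 × 10^-20 J.
Converting to meV: E = 413.3 meV ≈ 413 meV.

413 meV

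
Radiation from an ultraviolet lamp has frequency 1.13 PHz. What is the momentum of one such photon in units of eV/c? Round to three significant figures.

4.67 eV/c

In SI units: f = 1.13 PHz = 1.13 × 10^15 Hz.
For a photon p = hf/c, so p = 2.498 × 10^-27 kg·m/s.
Converting to eV/c: p = 4.673 eV/c ≈ 4.67 eV/c.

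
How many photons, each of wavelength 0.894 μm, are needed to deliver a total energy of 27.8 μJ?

Per-photon energy: E = 2.222e-19 J (from wavelength = 0.894 μm).
N = E_total / E_photon = 2.78e-5 J / 2.222e-19 J = 1.25e14.

1.25e14 photons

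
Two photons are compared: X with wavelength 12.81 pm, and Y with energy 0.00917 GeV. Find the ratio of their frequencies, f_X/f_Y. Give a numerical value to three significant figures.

f_X = 2.340e19 Hz (from wavelength = 12.81 pm, via f = c/λ).
f_Y = 2.217e21 Hz (from energy = 0.00917 GeV, via f = E/h).
Ratio = 2.340e19 / 2.217e21 = 0.0106.

0.0106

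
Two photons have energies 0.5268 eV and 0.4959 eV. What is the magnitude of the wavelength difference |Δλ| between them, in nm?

147 nm

Using λ = hc/E: λ₁ = 2.3535·10^-6 m, λ₂ = 2.5002·10^-6 m.
|Δλ| = |2.3535·10^-6 − 2.5002·10^-6| = 1.47·10^-7 m = 147 nm.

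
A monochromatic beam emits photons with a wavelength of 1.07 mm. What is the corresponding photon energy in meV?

1.16 meV

First convert: λ = 1.07 mm = 0.00107 m.
Since E = hc/λ for a photon, E = 1.856 × 10^-22 J.
Converting to meV: E = 1.159 meV ≈ 1.16 meV.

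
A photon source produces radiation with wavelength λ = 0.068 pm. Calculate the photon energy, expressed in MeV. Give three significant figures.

18.2 MeV

First convert: λ = 0.068 pm = 6.8e-14 m.
Apply E = hc/λ: E = 2.921e-12 J.
Converting to MeV: E = 18.23 MeV ≈ 18.2 MeV.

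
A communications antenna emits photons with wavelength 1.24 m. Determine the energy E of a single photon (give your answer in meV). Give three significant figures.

The photon relation is E = hc/λ, giving E = 1.602e-25 J.
Converting to meV: E = 9.999e-4 meV ≈ 1.00e-3 meV.

1.00e-3 meV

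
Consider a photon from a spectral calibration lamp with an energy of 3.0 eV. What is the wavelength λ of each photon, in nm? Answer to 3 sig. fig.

413 nm

(h = 6.62607015e-34 J·s, c = 2.99792458e8 m/s, 1 eV = 1.602176634e-19 J.)
Convert to SI: E = 3.0 eV = 4.8065e-19 J.
For a photon λ = hc/E, so λ = 4.133e-7 m.
Converting to nm: λ = 413.3 nm ≈ 413 nm.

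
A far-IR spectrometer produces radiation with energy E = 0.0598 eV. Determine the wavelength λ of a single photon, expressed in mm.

0.0207 mm

Use h = 6.62607015e-34 J·s, c = 2.99792458e8 m/s, 1 eV = 1.602176634e-19 J.
First convert: E = 0.0598 eV = 9.5810e-21 J.
The photon relation is λ = hc/E, giving λ = 2.073e-5 m.
Converting to mm: λ = 0.02073 mm ≈ 0.0207 mm.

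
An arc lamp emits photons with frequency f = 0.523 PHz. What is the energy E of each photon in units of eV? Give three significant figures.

2.16 eV

Take h = 6.62607015e-34 J·s, 1 eV = 1.602176634e-19 J.
In SI units: f = 0.523 PHz = 5.23e14 Hz.
Since E = hf for a photon, E = 3.465e-19 J.
Converting to eV: E = 2.163 eV ≈ 2.16 eV.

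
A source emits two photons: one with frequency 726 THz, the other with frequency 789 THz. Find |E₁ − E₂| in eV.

0.261 eV

Using E = hf: E₁ = 4.811e-19 J, E₂ = 5.228e-19 J.
|ΔE| = |4.811e-19 − 5.228e-19| = 4.17e-20 J = 0.261 eV.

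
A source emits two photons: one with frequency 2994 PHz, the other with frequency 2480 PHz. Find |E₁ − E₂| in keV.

Using E = hf: E₁ = 1.9838 × 10^-15 J, E₂ = 1.6433 × 10^-15 J.
|ΔE| = |1.9838 × 10^-15 − 1.6433 × 10^-15| = 3.41 × 10^-16 J = 2.13 keV.

2.13 keV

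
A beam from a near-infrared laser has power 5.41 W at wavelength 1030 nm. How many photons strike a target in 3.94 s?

1.11e20 photons

Total energy: E_total = P·t = 5.41 × 3.94 = 21.32 J.
Per-photon energy: E = 1.929e-19 J.
N = E_total / E_photon = 1.11e20.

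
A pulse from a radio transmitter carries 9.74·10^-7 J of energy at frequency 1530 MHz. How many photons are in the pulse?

Per-photon energy: E = 1.014·10^-24 J (from frequency = 1530 MHz).
N = E_total / E_photon = 9.74·10^-7 J / 1.014·10^-24 J = 9.61·10^17.

9.61·10^17 photons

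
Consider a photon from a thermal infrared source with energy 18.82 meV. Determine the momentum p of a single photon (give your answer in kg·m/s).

1.01e-29 kg·m/s

In SI units: E = 18.82 meV = 3.0153e-21 J.
For a photon p = E/c, so p = 1.006e-29 kg·m/s.
So p ≈ 1.01e-29 kg·m/s.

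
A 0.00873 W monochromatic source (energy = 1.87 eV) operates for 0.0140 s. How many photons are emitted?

4.08 × 10^14 photons

Total energy: E_total = P·t = 0.00873 × 0.0140 = 1.222 × 10^-4 J.
Per-photon energy: E = 2.996 × 10^-19 J.
N = E_total / E_photon = 4.08 × 10^14.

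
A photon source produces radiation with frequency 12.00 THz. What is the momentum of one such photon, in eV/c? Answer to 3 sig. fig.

0.0496 eV/c

In SI units: f = 12.00 THz = 1.200 × 10^13 Hz.
For a photon p = hf/c, so p = 2.652 × 10^-29 kg·m/s.
Converting to eV/c: p = 0.04963 eV/c ≈ 0.0496 eV/c.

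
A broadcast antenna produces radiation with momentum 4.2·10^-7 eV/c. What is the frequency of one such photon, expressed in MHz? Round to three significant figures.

(h = 6.62607015·10^-34 J·s, c = 2.99792458·10^8 m/s, 1 eV = 1.602176634·10^-19 J.)
Convert to SI: p = 4.2·10^-7 eV/c = 2.2446·10^-34 kg·m/s.
The photon relation is f = pc/h, giving f = 1.016·10^8 Hz.
Converting to MHz: f = 101.6 MHz ≈ 102 MHz.

102 MHz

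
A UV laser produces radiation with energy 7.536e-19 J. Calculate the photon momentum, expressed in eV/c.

4.70 eV/c

Use c = 2.99792458e8 m/s, 1 eV = 1.602176634e-19 J.
Apply p = E/c: p = 2.514e-27 kg·m/s.
Converting to eV/c: p = 4.704 eV/c ≈ 4.70 eV/c.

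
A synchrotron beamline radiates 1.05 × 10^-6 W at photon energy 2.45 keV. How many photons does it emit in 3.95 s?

Total energy: E_total = P·t = 1.05 × 10^-6 × 3.95 = 4.147 × 10^-6 J.
Per-photon energy: E = 3.925 × 10^-16 J.
N = E_total / E_photon = 1.06 × 10^10.

1.06 × 10^10 photons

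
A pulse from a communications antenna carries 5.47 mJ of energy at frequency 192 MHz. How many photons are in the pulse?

Per-photon energy: E = 1.272e-25 J (from frequency = 192 MHz).
N = E_total / E_photon = 0.00547 J / 1.272e-25 J = 4.30e22.

4.30e22 photons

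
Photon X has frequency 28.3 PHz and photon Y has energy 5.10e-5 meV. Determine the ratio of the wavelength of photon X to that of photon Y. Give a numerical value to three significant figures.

4.36e-10

λ_X = 1.059e-8 m (from frequency = 28.3 PHz, via λ = c/f).
λ_Y = 24.31 m (from energy = 5.10e-5 meV, via λ = hc/E).
Ratio = 1.059e-8 / 24.31 = 4.36e-10.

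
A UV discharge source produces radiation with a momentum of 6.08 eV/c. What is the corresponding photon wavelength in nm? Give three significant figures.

204 nm

Use h = 6.62607015 × 10^-34 J·s, c = 2.99792458 × 10^8 m/s, 1 eV = 1.602176634 × 10^-19 J.
Convert to SI: p = 6.08 eV/c = 3.2493 × 10^-27 kg·m/s.
For a photon λ = h/p, so λ = 2.039 × 10^-7 m.
Converting to nm: λ = 203.9 nm ≈ 204 nm.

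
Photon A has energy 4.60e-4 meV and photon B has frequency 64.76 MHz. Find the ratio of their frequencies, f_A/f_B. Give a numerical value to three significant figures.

1.72

f_A = 1.112e8 Hz (from energy = 4.60e-4 meV, via f = E/h).
f_B = 6.476e7 Hz (from frequency = 64.76 MHz, via f given directly).
Ratio = 1.112e8 / 6.476e7 = 1.72.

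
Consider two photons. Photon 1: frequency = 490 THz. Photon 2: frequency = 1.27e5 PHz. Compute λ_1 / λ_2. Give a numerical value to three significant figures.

2.59e5

λ_1 = 6.118e-7 m (from frequency = 490 THz, via λ = c/f).
λ_2 = 2.361e-12 m (from frequency = 1.27e5 PHz, via λ = c/f).
Ratio = 6.118e-7 / 2.361e-12 = 2.59e5.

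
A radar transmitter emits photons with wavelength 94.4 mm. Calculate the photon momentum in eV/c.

Convert to SI: λ = 94.4 mm = 0.0944 m.
Apply p = h/λ: p = 7.019 × 10^-33 kg·m/s.
Converting to eV/c: p = 1.313 × 10^-5 eV/c ≈ 1.31 × 10^-5 eV/c.

1.31 × 10^-5 eV/c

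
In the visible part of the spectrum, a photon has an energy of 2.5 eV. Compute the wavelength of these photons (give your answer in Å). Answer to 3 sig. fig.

Use h = 6.62607015e-34 J·s, c = 2.99792458e8 m/s, 1 eV = 1.602176634e-19 J.
In SI units: E = 2.5 eV = 4.0054e-19 J.
Apply λ = hc/E: λ = 4.959e-7 m.
Converting to Å: λ = 4959 Å ≈ 4960 Å.

4960 Å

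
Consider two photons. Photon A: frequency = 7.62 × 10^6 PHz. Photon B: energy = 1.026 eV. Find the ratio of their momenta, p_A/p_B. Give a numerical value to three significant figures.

p_A = 1.684 × 10^-20 kg·m/s (from frequency = 7.62 × 10^6 PHz, via p = hf/c).
p_B = 5.483 × 10^-28 kg·m/s (from energy = 1.026 eV, via p = E/c).
Ratio = 1.684 × 10^-20 / 5.483 × 10^-28 = 3.07 × 10^7.

3.07 × 10^7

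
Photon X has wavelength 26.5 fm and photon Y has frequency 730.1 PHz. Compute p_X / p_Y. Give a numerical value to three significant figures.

p_X = 2.500e-20 kg·m/s (from wavelength = 26.5 fm, via p = h/λ).
p_Y = 1.614e-24 kg·m/s (from frequency = 730.1 PHz, via p = hf/c).
Ratio = 2.500e-20 / 1.614e-24 = 1.55e4.

1.55e4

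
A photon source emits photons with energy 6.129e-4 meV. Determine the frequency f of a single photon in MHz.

Take h = 6.62607015e-34 J·s, 1 eV = 1.602176634e-19 J.
Convert to SI: E = 6.129e-4 meV = 9.8197e-26 J.
Since f = E/h for a photon, f = 1.482e8 Hz.
Converting to MHz: f = 148.2 MHz ≈ 148 MHz.

148 MHz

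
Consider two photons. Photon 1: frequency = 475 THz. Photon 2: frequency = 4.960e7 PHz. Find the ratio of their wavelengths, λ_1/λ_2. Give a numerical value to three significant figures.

λ_1 = 6.311e-7 m (from frequency = 475 THz, via λ = c/f).
λ_2 = 6.044e-15 m (from frequency = 4.960e7 PHz, via λ = c/f).
Ratio = 6.311e-7 / 6.044e-15 = 1.04e8.

1.04e8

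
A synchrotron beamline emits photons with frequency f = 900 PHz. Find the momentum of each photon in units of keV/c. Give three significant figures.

Use h = 6.62607015·10^-34 J·s, c = 2.99792458·10^8 m/s, 1 eV = 1.602176634·10^-19 J.
First convert: f = 900 PHz = 9.00·10^17 Hz.
The photon relation is p = hf/c, giving p = 1.989·10^-24 kg·m/s.
Converting to keV/c: p = 3.722 keV/c ≈ 3.72 keV/c.

3.72 keV/c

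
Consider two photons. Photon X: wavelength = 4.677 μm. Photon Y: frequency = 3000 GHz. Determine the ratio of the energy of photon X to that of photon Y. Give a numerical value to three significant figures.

E_X = 4.247e-20 J (from wavelength = 4.677 μm, via E = hc/λ).
E_Y = 1.988e-21 J (from frequency = 3000 GHz, via E = hf).
Ratio = 4.247e-20 / 1.988e-21 = 21.4.

21.4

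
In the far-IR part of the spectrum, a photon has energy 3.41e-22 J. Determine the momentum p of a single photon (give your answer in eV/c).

Use c = 2.99792458e8 m/s, 1 eV = 1.602176634e-19 J.
For a photon p = E/c, so p = 1.137e-30 kg·m/s.
Converting to eV/c: p = 0.002128 eV/c ≈ 2.13e-3 eV/c.

2.13e-3 eV/c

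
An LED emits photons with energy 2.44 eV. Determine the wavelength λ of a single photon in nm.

508 nm

(h = 6.62607015e-34 J·s, c = 2.99792458e8 m/s, 1 eV = 1.602176634e-19 J.)
In SI units: E = 2.44 eV = 3.9093e-19 J.
For a photon λ = hc/E, so λ = 5.081e-7 m.
Converting to nm: λ = 508.1 nm ≈ 508 nm.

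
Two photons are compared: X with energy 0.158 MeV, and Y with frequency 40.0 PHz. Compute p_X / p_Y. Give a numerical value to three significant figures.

p_X = 8.444e-23 kg·m/s (from energy = 0.158 MeV, via p = E/c).
p_Y = 8.841e-26 kg·m/s (from frequency = 40.0 PHz, via p = hf/c).
Ratio = 8.444e-23 / 8.841e-26 = 955.

955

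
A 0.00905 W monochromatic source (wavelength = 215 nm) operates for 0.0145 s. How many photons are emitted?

Total energy: E_total = P·t = 0.00905 × 0.0145 = 1.312 × 10^-4 J.
Per-photon energy: E = 9.239 × 10^-19 J.
N = E_total / E_photon = 1.42 × 10^14.

1.42 × 10^14 photons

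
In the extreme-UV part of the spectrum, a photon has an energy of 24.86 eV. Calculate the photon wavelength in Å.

499 Å

Take h = 6.62607015·10^-34 J·s, c = 2.99792458·10^8 m/s, 1 eV = 1.602176634·10^-19 J.
Convert to SI: E = 24.86 eV = 3.9830·10^-18 J.
Apply λ = hc/E: λ = 4.987·10^-8 m.
Converting to Å: λ = 498.7 Å ≈ 499 Å.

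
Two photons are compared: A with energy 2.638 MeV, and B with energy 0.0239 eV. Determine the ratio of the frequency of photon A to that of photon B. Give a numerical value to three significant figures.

f_A = 6.379e20 Hz (from energy = 2.638 MeV, via f = E/h).
f_B = 5.779e12 Hz (from energy = 0.0239 eV, via f = E/h).
Ratio = 6.379e20 / 5.779e12 = 1.10e8.

1.10e8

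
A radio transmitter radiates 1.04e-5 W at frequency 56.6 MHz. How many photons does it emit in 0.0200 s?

5.55e18 photons

Total energy: E_total = P·t = 1.04e-5 × 0.0200 = 2.080e-7 J.
Per-photon energy: E = 3.750e-26 J.
N = E_total / E_photon = 5.55e18.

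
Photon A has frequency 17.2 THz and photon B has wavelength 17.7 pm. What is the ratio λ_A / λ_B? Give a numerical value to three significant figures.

λ_A = 1.743e-5 m (from frequency = 17.2 THz, via λ = c/f).
λ_B = 1.770e-11 m (from wavelength = 17.7 pm, via λ given directly).
Ratio = 1.743e-5 / 1.770e-11 = 9.85e5.

9.85e5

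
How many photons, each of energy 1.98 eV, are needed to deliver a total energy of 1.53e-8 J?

4.82e10 photons

Per-photon energy: E = 3.172e-19 J (from energy = 1.98 eV).
N = E_total / E_photon = 1.53e-8 J / 3.172e-19 J = 4.82e10.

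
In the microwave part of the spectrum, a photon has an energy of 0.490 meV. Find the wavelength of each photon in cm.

0.253 cm

Take h = 6.62607015 × 10^-34 J·s, c = 2.99792458 × 10^8 m/s, 1 eV = 1.602176634 × 10^-19 J.
Convert to SI: E = 0.490 meV = 7.8507 × 10^-23 J.
The photon relation is λ = hc/E, giving λ = 0.002530 m.
Converting to cm: λ = 0.2530 cm ≈ 0.253 cm.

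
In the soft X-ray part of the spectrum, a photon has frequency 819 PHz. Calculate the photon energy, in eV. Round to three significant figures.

3390 eV

Take h = 6.62607015e-34 J·s, 1 eV = 1.602176634e-19 J.
Convert to SI: f = 819 PHz = 8.19e17 Hz.
Since E = hf for a photon, E = 5.427e-16 J.
Converting to eV: E = 3387 eV ≈ 3390 eV.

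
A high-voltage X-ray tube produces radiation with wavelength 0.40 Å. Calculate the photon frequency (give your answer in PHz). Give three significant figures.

7490 PHz

Use c = 2.99792458e8 m/s.
In SI units: λ = 0.40 Å = 4.0e-11 m.
For a photon f = c/λ, so f = 7.495e18 Hz.
Converting to PHz: f = 7495 PHz ≈ 7490 PHz.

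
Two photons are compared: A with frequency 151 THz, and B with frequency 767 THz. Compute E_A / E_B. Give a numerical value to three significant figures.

0.197

E_A = 1.001 × 10^-19 J (from frequency = 151 THz, via E = hf).
E_B = 5.082 × 10^-19 J (from frequency = 767 THz, via E = hf).
Ratio = 1.001 × 10^-19 / 5.082 × 10^-19 = 0.197.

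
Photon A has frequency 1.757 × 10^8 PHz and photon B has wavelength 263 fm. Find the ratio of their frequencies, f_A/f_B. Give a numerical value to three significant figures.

f_A = 1.757 × 10^23 Hz (from frequency = 1.757 × 10^8 PHz, via f given directly).
f_B = 1.140 × 10^21 Hz (from wavelength = 263 fm, via f = c/λ).
Ratio = 1.757 × 10^23 / 1.140 × 10^21 = 154.

154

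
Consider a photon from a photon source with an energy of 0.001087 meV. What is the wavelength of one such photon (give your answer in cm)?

Take h = 6.62607015 × 10^-34 J·s, c = 2.99792458 × 10^8 m/s, 1 eV = 1.602176634 × 10^-19 J.
Convert to SI: E = 0.001087 meV = 1.7416 × 10^-25 J.
For a photon λ = hc/E, so λ = 1.141 m.
Converting to cm: λ = 114.1 cm ≈ 114 cm.

114 cm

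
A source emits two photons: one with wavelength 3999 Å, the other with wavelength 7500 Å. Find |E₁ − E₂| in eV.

Using E = hc/λ: E₁ = 4.9674e-19 J, E₂ = 2.6486e-19 J.
|ΔE| = |4.9674e-19 − 2.6486e-19| = 2.32e-19 J = 1.45 eV.

1.45 eV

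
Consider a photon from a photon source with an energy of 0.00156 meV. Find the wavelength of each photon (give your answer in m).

0.795 m

Use h = 6.62607015·10^-34 J·s, c = 2.99792458·10^8 m/s, 1 eV = 1.602176634·10^-19 J.
Convert to SI: E = 0.00156 meV = 2.4994·10^-25 J.
Since λ = hc/E for a photon, λ = 0.7948 m.
So λ ≈ 0.795 m.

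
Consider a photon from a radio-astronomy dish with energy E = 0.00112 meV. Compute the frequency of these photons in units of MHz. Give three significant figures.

Take h = 6.62607015·10^-34 J·s, 1 eV = 1.602176634·10^-19 J.
First convert: E = 0.00112 meV = 1.7944·10^-25 J.
The photon relation is f = E/h, giving f = 2.708·10^8 Hz.
Converting to MHz: f = 270.8 MHz ≈ 271 MHz.

271 MHz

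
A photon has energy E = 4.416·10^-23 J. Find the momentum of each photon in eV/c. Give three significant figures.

(c = 2.99792458·10^8 m/s, 1 eV = 1.602176634·10^-19 J.)
Since p = E/c for a photon, p = 1.473·10^-31 kg·m/s.
Converting to eV/c: p = 2.756·10^-4 eV/c ≈ 2.76·10^-4 eV/c.

2.76·10^-4 eV/c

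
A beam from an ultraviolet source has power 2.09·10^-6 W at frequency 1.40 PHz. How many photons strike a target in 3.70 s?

8.34·10^12 photons

Total energy: E_total = P·t = 2.09·10^-6 × 3.70 = 7.733·10^-6 J.
Per-photon energy: E = 9.276·10^-19 J.
N = E_total / E_photon = 8.34·10^12.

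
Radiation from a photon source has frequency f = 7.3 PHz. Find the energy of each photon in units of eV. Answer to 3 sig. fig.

First convert: f = 7.3 PHz = 7.3e15 Hz.
The photon relation is E = hf, giving E = 4.837e-18 J.
Converting to eV: E = 30.19 eV ≈ 30.2 eV.

30.2 eV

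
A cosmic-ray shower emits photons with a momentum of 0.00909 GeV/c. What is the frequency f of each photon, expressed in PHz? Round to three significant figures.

2.20 × 10^6 PHz

(h = 6.62607015 × 10^-34 J·s, c = 2.99792458 × 10^8 m/s, 1 eV = 1.602176634 × 10^-19 J.)
Convert to SI: p = 0.00909 GeV/c = 4.8580 × 10^-21 kg·m/s.
Apply f = pc/h: f = 2.198 × 10^21 Hz.
Converting to PHz: f = 2.198 × 10^6 PHz ≈ 2.20 × 10^6 PHz.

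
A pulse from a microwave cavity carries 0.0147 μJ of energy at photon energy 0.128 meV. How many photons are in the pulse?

7.17 × 10^14 photons

Per-photon energy: E = 2.051 × 10^-23 J (from energy = 0.128 meV).
N = E_total / E_photon = 1.47 × 10^-8 J / 2.051 × 10^-23 J = 7.17 × 10^14.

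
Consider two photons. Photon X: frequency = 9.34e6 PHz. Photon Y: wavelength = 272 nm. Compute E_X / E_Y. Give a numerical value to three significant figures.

E_X = 6.189e-12 J (from frequency = 9.34e6 PHz, via E = hf).
E_Y = 7.303e-19 J (from wavelength = 272 nm, via E = hc/λ).
Ratio = 6.189e-12 / 7.303e-19 = 8.47e6.

8.47e6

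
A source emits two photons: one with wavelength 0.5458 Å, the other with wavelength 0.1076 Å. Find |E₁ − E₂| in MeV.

0.0925 MeV

Using E = hc/λ: E₁ = 3.6395e-15 J, E₂ = 1.8461e-14 J.
|ΔE| = |3.6395e-15 − 1.8461e-14| = 1.48e-14 J = 0.0925 MeV.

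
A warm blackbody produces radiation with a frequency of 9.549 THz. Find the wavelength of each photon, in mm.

In SI units: f = 9.549 THz = 9.549e12 Hz.
Apply λ = c/f: λ = 3.140e-5 m.
Converting to mm: λ = 0.03140 mm ≈ 0.0314 mm.

0.0314 mm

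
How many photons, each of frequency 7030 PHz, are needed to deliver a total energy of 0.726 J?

1.56e14 photons

Per-photon energy: E = 4.658e-15 J (from frequency = 7030 PHz).
N = E_total / E_photon = 0.726 J / 4.658e-15 J = 1.56e14.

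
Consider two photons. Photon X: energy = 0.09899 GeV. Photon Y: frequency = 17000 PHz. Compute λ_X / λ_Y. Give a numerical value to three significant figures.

λ_X = 1.252 × 10^-14 m (from energy = 0.09899 GeV, via λ = hc/E).
λ_Y = 1.763 × 10^-11 m (from frequency = 17000 PHz, via λ = c/f).
Ratio = 1.252 × 10^-14 / 1.763 × 10^-11 = 7.10 × 10^-4.

7.10 × 10^-4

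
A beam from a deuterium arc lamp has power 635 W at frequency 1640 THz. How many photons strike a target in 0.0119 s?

6.95 × 10^18 photons

Total energy: E_total = P·t = 635 × 0.0119 = 7.557 J.
Per-photon energy: E = 1.087 × 10^-18 J.
N = E_total / E_photon = 6.95 × 10^18.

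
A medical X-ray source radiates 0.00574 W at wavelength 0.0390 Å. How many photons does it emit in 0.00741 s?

Total energy: E_total = P·t = 0.00574 × 0.00741 = 4.253e-5 J.
Per-photon energy: E = 5.093e-14 J.
N = E_total / E_photon = 8.35e8.

8.35e8 photons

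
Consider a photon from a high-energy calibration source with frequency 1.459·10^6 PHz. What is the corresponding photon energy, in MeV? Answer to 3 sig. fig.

(h = 6.62607015·10^-34 J·s, 1 eV = 1.602176634·10^-19 J.)
First convert: f = 1.459·10^6 PHz = 1.459·10^21 Hz.
For a photon E = hf, so E = 9.667·10^-13 J.
Converting to MeV: E = 6.034 MeV ≈ 6.03 MeV.

6.03 MeV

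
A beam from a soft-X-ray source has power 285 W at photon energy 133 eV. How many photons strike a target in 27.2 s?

3.64 × 10^20 photons

Total energy: E_total = P·t = 285 × 27.2 = 7752 J.
Per-photon energy: E = 2.131 × 10^-17 J.
N = E_total / E_photon = 3.64 × 10^20.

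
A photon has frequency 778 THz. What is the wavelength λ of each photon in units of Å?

Use c = 2.99792458 × 10^8 m/s.
Convert to SI: f = 778 THz = 7.78 × 10^14 Hz.
The photon relation is λ = c/f, giving λ = 3.853 × 10^-7 m.
Converting to Å: λ = 3853 Å ≈ 3850 Å.

3850 Å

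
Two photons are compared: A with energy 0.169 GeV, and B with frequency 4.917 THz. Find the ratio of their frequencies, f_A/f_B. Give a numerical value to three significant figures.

f_A = 4.086e22 Hz (from energy = 0.169 GeV, via f = E/h).
f_B = 4.917e12 Hz (from frequency = 4.917 THz, via f given directly).
Ratio = 4.086e22 / 4.917e12 = 8.31e9.

8.31e9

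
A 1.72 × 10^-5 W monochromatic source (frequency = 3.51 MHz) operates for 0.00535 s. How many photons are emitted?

3.96 × 10^19 photons

Total energy: E_total = P·t = 1.72 × 10^-5 × 0.00535 = 9.202 × 10^-8 J.
Per-photon energy: E = 2.326 × 10^-27 J.
N = E_total / E_photon = 3.96 × 10^19.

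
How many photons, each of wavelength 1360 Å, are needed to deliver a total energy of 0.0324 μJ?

2.22 × 10^10 photons

Per-photon energy: E = 1.461 × 10^-18 J (from wavelength = 1360 Å).
N = E_total / E_photon = 3.24 × 10^-8 J / 1.461 × 10^-18 J = 2.22 × 10^10.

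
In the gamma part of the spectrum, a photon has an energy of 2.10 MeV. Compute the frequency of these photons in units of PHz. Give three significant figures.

5.08e5 PHz

In SI units: E = 2.10 MeV = 3.3646e-13 J.
Apply f = E/h: f = 5.078e20 Hz.
Converting to PHz: f = 507800 PHz ≈ 5.08e5 PHz.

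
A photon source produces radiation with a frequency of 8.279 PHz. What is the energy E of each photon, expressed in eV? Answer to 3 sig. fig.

34.2 eV

Use h = 6.62607015·10^-34 J·s, 1 eV = 1.602176634·10^-19 J.
Convert to SI: f = 8.279 PHz = 8.279·10^15 Hz.
For a photon E = hf, so E = 5.486·10^-18 J.
Converting to eV: E = 34.24 eV ≈ 34.2 eV.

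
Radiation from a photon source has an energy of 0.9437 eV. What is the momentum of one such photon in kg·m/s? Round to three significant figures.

(c = 2.99792458 × 10^8 m/s, 1 eV = 1.602176634 × 10^-19 J.)
Convert to SI: E = 0.9437 eV = 1.5120 × 10^-19 J.
For a photon p = E/c, so p = 5.043 × 10^-28 kg·m/s.
So p ≈ 5.04 × 10^-28 kg·m/s.

5.04 × 10^-28 kg·m/s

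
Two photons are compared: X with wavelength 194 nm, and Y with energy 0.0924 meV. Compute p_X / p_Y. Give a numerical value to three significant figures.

p_X = 3.416e-27 kg·m/s (from wavelength = 194 nm, via p = h/λ).
p_Y = 4.938e-32 kg·m/s (from energy = 0.0924 meV, via p = E/c).
Ratio = 3.416e-27 / 4.938e-32 = 6.92e4.

6.92e4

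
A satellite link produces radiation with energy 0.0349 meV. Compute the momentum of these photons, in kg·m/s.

1.87e-32 kg·m/s

Take c = 2.99792458e8 m/s, 1 eV = 1.602176634e-19 J.
In SI units: E = 0.0349 meV = 5.5916e-24 J.
Since p = E/c for a photon, p = 1.865e-32 kg·m/s.
So p ≈ 1.87e-32 kg·m/s.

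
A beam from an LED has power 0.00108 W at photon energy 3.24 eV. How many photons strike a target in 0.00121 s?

Total energy: E_total = P·t = 0.00108 × 0.00121 = 1.307 × 10^-6 J.
Per-photon energy: E = 5.191 × 10^-19 J.
N = E_total / E_photon = 2.52 × 10^12.

2.52 × 10^12 photons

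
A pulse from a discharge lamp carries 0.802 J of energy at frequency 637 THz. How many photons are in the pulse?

Per-photon energy: E = 4.221e-19 J (from frequency = 637 THz).
N = E_total / E_photon = 0.802 J / 4.221e-19 J = 1.90e18.

1.90e18 photons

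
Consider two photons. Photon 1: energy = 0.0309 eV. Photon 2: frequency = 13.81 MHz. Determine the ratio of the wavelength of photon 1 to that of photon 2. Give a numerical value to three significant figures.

λ_1 = 4.012e-5 m (from energy = 0.0309 eV, via λ = hc/E).
λ_2 = 21.71 m (from frequency = 13.81 MHz, via λ = c/f).
Ratio = 4.012e-5 / 21.71 = 1.85e-6.

1.85e-6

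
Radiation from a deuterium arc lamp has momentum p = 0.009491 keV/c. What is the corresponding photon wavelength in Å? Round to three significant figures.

Convert to SI: p = 0.009491 keV/c = 5.0723 × 10^-27 kg·m/s.
The photon relation is λ = h/p, giving λ = 1.306 × 10^-7 m.
Converting to Å: λ = 1306 Å ≈ 1310 Å.

1310 Å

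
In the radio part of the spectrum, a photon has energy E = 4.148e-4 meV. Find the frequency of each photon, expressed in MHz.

100 MHz

Convert to SI: E = 4.148e-4 meV = 6.6458e-26 J.
For a photon f = E/h, so f = 1.003e8 Hz.
Converting to MHz: f = 100.3 MHz ≈ 100 MHz.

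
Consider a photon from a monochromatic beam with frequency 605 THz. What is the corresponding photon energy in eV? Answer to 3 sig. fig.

(h = 6.62607015e-34 J·s, 1 eV = 1.602176634e-19 J.)
First convert: f = 605 THz = 6.05e14 Hz.
Since E = hf for a photon, E = 4.009e-19 J.
Converting to eV: E = 2.502 eV ≈ 2.50 eV.

2.50 eV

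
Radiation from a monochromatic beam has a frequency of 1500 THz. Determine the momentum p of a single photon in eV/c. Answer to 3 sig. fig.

6.20 eV/c

In SI units: f = 1500 THz = 1.50 × 10^15 Hz.
The photon relation is p = hf/c, giving p = 3.315 × 10^-27 kg·m/s.
Converting to eV/c: p = 6.204 eV/c ≈ 6.20 eV/c.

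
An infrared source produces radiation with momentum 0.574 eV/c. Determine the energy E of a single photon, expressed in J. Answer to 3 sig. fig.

9.20 × 10^-20 J

Use c = 2.99792458 × 10^8 m/s, 1 eV = 1.602176634 × 10^-19 J.
First convert: p = 0.574 eV/c = 3.0676 × 10^-28 kg·m/s.
Since E = pc for a photon, E = 9.196 × 10^-20 J.
So E ≈ 9.20 × 10^-20 J.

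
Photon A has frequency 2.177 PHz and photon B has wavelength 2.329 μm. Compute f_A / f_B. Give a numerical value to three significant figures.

f_A = 2.177e15 Hz (from frequency = 2.177 PHz, via f given directly).
f_B = 1.287e14 Hz (from wavelength = 2.329 μm, via f = c/λ).
Ratio = 2.177e15 / 1.287e14 = 16.9.

16.9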